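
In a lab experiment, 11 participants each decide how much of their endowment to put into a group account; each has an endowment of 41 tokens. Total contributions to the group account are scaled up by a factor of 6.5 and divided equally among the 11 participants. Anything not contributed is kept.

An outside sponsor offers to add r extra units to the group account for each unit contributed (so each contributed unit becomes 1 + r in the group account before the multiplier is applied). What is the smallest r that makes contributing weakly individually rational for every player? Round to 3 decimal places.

With matching at rate r, one contributed unit becomes (1 + r) in the group account and returns 6.5 × (1 + r) / 11 to the contributor.
Setting this equal to 1: 1 + r = 11/6.5 = 1.6923.
So the minimum matching rate is r = 1.6923 − 1 = 0.692.

0.692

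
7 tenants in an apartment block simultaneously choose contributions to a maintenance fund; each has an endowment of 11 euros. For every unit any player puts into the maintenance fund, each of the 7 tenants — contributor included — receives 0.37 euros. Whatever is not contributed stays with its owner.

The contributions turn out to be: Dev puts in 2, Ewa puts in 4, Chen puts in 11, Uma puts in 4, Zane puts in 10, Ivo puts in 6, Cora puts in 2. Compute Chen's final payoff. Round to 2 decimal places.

Total contributed: 2 + 4 + 11 + 4 + 10 + 6 + 2 = 39.
Each receives 0.37 × 39 = 14.43 from the maintenance fund.
Chen keeps 11 − 11 = 0, so Chen's payoff is 0 + 14.43 = 14.43.

14.43 euros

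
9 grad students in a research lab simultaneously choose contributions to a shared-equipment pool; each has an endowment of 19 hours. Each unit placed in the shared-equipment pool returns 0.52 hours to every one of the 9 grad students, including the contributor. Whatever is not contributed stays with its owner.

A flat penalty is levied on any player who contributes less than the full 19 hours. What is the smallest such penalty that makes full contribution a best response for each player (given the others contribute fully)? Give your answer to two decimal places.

Given the others contribute fully, the best deviation is to contribute 0 (any partial contribution still incurs the fine and gives up units whose private return 0.52 is below 1).
Deviating from 19 to 0 saves 19 hours but forfeits the deviator's share of the drop in the shared-equipment pool: 0.52 × 19 = 9.88.
So the deviation gain is 19 − 9.88 = 9.12, and the fine must be at least 9.12 hours to wipe it out.

9.12 hours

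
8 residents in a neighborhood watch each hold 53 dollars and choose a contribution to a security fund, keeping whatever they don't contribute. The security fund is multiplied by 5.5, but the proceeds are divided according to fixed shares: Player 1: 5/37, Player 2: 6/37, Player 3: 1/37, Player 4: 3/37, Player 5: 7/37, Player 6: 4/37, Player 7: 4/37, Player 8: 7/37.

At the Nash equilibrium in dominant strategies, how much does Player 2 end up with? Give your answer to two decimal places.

147.54 dollars

A player with share s gets back 5.5·s per unit contributed, so full contribution is dominant for anyone with s > 1/5.5 = 0.1818 and zero contribution is dominant for anyone below.
The shares above 0.1818 belong to Player 5 and Player 8, contributing 53 each; the remaining 6 contribute 0. Total contributed: 106.
Player 2 keeps 53 and receives 5.5 × 106 × 6/37 = 94.54 from the security fund, for a payoff of 147.54.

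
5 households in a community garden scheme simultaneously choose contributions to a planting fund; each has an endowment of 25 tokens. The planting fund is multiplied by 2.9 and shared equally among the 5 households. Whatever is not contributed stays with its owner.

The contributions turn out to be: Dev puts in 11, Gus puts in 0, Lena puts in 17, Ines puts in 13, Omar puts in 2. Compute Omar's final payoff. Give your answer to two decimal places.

Total contributed: 11 + 0 + 17 + 13 + 2 = 43.
Each receives 2.9 × 43 / 5 = 24.94 from the planting fund.
Omar keeps 25 − 2 = 23, so Omar's payoff is 23 + 24.94 = 47.94.

47.94 tokens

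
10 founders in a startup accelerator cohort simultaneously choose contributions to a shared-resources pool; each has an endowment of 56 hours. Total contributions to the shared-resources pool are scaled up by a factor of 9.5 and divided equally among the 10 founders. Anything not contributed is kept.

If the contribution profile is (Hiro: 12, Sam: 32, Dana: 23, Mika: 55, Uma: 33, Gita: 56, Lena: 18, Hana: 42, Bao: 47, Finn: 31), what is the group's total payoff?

3526.50 hours

Total contributed: 12 + 32 + 23 + 55 + 33 + 56 + 18 + 42 + 47 + 31 = 349; total kept: 10 × 56 − 349 = 211.
The shared-resources pool pays out 9.5 × 349 = 3315.50 in aggregate.
Group total = 211 + 3315.50 = 3526.50.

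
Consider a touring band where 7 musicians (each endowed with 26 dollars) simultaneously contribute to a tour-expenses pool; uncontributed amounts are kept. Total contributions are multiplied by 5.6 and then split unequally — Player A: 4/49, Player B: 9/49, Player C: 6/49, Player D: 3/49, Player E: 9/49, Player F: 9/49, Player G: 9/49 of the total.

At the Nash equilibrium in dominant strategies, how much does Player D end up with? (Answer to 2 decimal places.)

For player j, contributing a unit is worthwhile iff 5.6 × (j's share) ≥ 1, i.e. iff j's share is at least 0.1786.
Player B, Player E, Player F and Player G are above the threshold, contributing 26 each; the remaining 3 contribute 0. Total contributed: 104.
Player D keeps 26 and receives 5.6 × 104 × 3/49 = 35.66 from the tour-expenses pool, for a payoff of 61.66.

61.66 dollars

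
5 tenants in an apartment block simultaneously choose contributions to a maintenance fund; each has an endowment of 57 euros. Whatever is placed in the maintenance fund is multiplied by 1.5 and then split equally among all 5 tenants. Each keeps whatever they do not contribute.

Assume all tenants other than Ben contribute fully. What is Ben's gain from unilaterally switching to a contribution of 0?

39.90 euros

Switching from a contribution of 57 to 0 lets Ben keep an extra 57 euros, but lowers the maintenance fund by 57, which costs Ben their own share of that drop: 1.5/5 × 57 = 17.10.
Net gain = 57 − 17.10 = 39.90. The private return per contributed unit (0.3000) is below 1, so free-riding is indeed the best response regardless of what the others do.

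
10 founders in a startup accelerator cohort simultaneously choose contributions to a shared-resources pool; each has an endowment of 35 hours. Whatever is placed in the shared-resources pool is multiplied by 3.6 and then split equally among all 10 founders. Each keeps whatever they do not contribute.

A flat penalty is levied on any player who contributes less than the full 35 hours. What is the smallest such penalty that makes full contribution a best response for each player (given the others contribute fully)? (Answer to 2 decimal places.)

22.40 hours

Given the others contribute fully, the best deviation is to contribute 0 (any partial contribution still incurs the fine and gives up units whose private return 0.3600 is below 1).
Deviating from 35 to 0 saves 35 hours but forfeits the deviator's share of the drop in the shared-resources pool: 3.6/10 × 35 = 12.60.
So the deviation gain is 35 − 12.60 = 22.40, and the fine must be at least 22.40 hours to wipe it out.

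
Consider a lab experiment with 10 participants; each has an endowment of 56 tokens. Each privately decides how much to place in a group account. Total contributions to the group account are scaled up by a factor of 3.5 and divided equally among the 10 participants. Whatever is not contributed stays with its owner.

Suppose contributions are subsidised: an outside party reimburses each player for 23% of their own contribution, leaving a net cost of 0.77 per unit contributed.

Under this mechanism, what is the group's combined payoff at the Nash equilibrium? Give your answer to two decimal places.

With the mechanism, a contributed unit returns (3.5/10) / 0.77 = 0.4545 per unit of net cost — still below 1 — so contributing 0 remains dominant for every player.
At the Nash equilibrium no one contributes; group total payoff = 10 × 56 = 560.

560.00 tokens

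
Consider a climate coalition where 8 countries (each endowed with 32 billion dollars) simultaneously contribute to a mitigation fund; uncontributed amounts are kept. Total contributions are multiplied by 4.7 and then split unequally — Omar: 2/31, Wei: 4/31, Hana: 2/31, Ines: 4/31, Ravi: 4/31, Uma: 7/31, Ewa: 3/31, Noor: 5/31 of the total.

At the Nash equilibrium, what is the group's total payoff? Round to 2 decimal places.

For player j, contributing a unit is worthwhile iff 4.7 × (j's share) ≥ 1, i.e. iff j's share is at least 0.2128.
Uma alone (share 7/31) is above the threshold, contributing 32; the remaining 7 contribute 0. Total contributed: 32.
The mitigation fund pays out 4.7 × 32 = 150.40 in total (split across the unequal shares, but the aggregate is all that matters for the group sum).
The 7 free-riders keep 32 each, adding 224. Group total = 224 + 150.40 = 374.40.

374.40 billion dollars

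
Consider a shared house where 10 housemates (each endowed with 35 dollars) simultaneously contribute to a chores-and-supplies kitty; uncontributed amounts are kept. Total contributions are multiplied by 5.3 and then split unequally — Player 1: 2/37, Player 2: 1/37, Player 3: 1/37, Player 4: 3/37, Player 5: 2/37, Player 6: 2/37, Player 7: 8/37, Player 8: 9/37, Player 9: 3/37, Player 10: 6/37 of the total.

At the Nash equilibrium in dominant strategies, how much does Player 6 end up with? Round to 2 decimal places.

55.05 dollars

Each unit j contributes comes back to j as 5.3 × (j's share), so j prefers to contribute only if that share exceeds 1/5.3 = 0.1887; otherwise keeping the unit dominates.
The shares above 0.1887 belong to Player 7 and Player 8, contributing 35 each; the remaining 8 contribute 0. Total contributed: 70.
Player 6 keeps 35 and receives 5.3 × 70 × 2/37 = 20.05 from the chores-and-supplies kitty, for a payoff of 55.05.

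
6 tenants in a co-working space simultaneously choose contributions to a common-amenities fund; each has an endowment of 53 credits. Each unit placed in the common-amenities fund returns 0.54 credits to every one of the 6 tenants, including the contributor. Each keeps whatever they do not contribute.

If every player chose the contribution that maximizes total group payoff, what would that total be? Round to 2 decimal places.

Each contributed unit returns 3.240 to the group as a whole (0.54 to each of 6 players), which exceeds 1, so the social optimum is full contribution: group total = 3.240 × 318 = 1030.32.

1030.32 credits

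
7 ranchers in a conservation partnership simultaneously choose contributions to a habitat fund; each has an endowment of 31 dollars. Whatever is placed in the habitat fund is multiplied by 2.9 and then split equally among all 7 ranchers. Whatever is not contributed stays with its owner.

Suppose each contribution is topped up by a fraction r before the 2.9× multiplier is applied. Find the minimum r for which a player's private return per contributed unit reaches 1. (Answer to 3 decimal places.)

With matching at rate r, one contributed unit becomes (1 + r) in the habitat fund and returns 2.9 × (1 + r) / 7 to the contributor.
Setting this equal to 1: 1 + r = 7/2.9 = 2.4138.
So the minimum matching rate is r = 2.4138 − 1 = 1.414.

1.414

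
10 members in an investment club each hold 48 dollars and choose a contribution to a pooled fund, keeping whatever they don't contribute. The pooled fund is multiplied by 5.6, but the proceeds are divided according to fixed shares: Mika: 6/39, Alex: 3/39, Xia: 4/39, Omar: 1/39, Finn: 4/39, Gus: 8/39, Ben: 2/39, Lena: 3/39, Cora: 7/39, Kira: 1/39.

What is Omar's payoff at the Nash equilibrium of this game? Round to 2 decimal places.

61.78 dollars

Each unit j contributes comes back to j as 5.6 × (j's share), so j prefers to contribute only if that share exceeds 1/5.6 = 0.1786; otherwise keeping the unit dominates.
The shares above 0.1786 belong to Gus and Cora, contributing 48 each; the remaining 8 contribute 0. Total contributed: 96.
Omar keeps 48 and receives 5.6 × 96 × 1/39 = 13.78 from the pooled fund, for a payoff of 61.78.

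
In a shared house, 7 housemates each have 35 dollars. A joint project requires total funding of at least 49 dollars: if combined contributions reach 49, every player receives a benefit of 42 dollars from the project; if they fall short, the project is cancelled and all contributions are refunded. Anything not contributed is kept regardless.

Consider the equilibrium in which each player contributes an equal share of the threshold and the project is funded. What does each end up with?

Equal share of the threshold: 49/7 = 7.
At this profile no one gains by cutting their contribution: any cut drops the total below 49, the project is cancelled, contributions are refunded, and the deviator ends with 35, which is less than 35 − 7 + 42 = 70. Contributing more than 7 just wastes the excess. So contributing exactly 7 is a best response.
Each player's payoff: 35 − 7 + 42 = 70.

70 dollars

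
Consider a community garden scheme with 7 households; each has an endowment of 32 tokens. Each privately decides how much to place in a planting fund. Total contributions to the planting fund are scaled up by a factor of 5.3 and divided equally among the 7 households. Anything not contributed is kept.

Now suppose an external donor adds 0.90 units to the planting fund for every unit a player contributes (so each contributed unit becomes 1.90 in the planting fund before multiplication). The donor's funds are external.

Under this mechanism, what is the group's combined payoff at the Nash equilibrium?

Under the mechanism each unit contributed yields 5.3 × 1.90 / 7 = 1.4386 back to its contributor per unit of net cost, which exceeds 1, making full contribution the dominant choice for everyone.
At the Nash equilibrium everyone contributes 32. Group total payoff = 5.3 × 1.90 × 224 = 2255.68.

2255.68 tokens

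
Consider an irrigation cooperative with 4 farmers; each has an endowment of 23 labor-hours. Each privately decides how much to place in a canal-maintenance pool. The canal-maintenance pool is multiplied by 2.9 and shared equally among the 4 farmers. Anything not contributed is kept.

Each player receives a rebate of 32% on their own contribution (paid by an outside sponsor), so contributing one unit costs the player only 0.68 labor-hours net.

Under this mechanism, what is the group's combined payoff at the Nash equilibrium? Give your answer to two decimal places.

With the mechanism, a contributed unit returns (2.9/4) / 0.68 = 1.0662 per unit of net cost to the contributor — now above 1 — so contributing fully is weakly dominant for every player.
So the Nash equilibrium is full contribution by all 4; the group earns 4 × (23 × 0.32 + 2.9 × 23) = 296.24.

296.24 labor-hours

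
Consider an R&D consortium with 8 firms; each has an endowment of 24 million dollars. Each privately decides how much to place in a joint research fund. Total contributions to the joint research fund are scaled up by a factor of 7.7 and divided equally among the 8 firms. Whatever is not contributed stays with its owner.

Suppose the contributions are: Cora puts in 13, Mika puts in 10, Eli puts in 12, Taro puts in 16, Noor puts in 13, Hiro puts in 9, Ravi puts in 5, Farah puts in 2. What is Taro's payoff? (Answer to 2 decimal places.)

Total contributed: 13 + 10 + 12 + 16 + 13 + 9 + 5 + 2 = 80.
Each receives 7.7 × 80 / 8 = 77.00 from the joint research fund.
Taro keeps 24 − 16 = 8, so Taro's payoff is 8 + 77.00 = 85.00.

85.00 million dollars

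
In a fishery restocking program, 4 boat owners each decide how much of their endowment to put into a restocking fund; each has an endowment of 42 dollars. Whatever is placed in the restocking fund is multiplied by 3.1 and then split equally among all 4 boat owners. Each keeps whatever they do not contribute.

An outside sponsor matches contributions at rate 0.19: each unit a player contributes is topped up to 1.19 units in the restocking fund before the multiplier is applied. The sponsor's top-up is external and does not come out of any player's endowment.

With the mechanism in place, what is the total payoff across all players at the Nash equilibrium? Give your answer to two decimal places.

168.00 dollars

With the mechanism, a contributed unit returns 3.1 × 1.19 / 4 = 0.9223 per unit of net cost — still below 1 — so contributing 0 remains dominant for every player.
Everyone keeps their endowment and the group total is 4 × 42 = 168.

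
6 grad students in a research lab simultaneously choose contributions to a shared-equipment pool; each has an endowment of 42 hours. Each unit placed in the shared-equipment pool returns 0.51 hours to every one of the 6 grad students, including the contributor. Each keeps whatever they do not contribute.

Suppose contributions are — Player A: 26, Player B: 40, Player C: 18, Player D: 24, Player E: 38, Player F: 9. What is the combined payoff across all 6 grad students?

571.30 hours

Total contributed: 26 + 40 + 18 + 24 + 38 + 9 = 155; total kept: 6 × 42 − 155 = 97.
The shared-equipment pool pays out 0.51 × 6 × 155 = 474.30 in aggregate.
Group total = 97 + 474.30 = 571.30.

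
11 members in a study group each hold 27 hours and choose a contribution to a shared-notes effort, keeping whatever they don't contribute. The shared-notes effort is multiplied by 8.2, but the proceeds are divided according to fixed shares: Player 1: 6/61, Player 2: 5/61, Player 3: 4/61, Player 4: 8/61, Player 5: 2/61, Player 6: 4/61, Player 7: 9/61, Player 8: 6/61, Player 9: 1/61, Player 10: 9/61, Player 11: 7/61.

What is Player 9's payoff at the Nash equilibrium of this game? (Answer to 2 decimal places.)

Each unit j contributes comes back to j as 8.2 × (j's share), so j prefers to contribute only if that share exceeds 1/8.2 = 0.1220; otherwise keeping the unit dominates.
Player 4, Player 7 and Player 10 are above the threshold, contributing 27 each; the remaining 8 contribute 0. Total contributed: 81.
Player 9 keeps 27 and receives 8.2 × 81 × 1/61 = 10.89 from the shared-notes effort, for a payoff of 37.89.

37.89 hours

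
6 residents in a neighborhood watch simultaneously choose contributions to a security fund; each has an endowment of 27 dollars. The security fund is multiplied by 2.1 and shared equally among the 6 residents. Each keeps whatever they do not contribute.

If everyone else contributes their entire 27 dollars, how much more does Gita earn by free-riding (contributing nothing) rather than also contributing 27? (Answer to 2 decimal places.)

Switching from a contribution of 27 to 0 lets Gita keep an extra 27 dollars, but lowers the security fund by 27, which costs Gita their own share of that drop: 2.1/6 × 27 = 9.45.
Net gain = 27 − 9.45 = 17.55. The private return per contributed unit (0.3500) is below 1, so free-riding is indeed the best response regardless of what the others do.

17.55 dollars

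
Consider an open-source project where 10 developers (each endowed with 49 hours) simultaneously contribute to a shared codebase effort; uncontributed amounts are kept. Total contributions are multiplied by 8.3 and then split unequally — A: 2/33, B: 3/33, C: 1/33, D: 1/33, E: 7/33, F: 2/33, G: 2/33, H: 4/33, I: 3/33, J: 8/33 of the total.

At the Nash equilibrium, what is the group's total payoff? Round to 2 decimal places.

1563.10 hours

A player with share s gets back 8.3·s per unit contributed, so full contribution is dominant for anyone with s > 1/8.3 = 0.1205 and zero contribution is dominant for anyone below.
The shares above 0.1205 belong to E, H and J, contributing 49 each; the remaining 7 contribute 0. Total contributed: 147.
The shared codebase effort pays out 8.3 × 147 = 1220.10 in total (split across the unequal shares, but the aggregate is all that matters for the group sum).
The 7 free-riders keep 49 each, adding 343. Group total = 343 + 1220.10 = 1563.10.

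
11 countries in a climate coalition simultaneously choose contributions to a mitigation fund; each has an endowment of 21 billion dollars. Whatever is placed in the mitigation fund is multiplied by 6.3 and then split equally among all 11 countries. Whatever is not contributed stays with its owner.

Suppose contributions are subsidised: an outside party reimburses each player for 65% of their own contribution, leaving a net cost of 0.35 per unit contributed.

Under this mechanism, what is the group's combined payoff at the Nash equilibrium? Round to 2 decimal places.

1605.45 billion dollars

The effective private return per unit is now (6.3/11) / 0.35 = 1.6364 > 1, so every player's dominant strategy flips to full contribution.
So the Nash equilibrium is full contribution by all 11; the group earns 11 × (21 × 0.65 + 6.3 × 21) = 1605.45.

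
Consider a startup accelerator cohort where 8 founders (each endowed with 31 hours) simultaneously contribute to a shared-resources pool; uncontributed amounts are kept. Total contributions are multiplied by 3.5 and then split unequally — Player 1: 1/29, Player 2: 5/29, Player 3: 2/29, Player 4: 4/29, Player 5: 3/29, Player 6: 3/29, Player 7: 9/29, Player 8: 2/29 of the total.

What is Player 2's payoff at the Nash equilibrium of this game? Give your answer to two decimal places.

For player j, contributing a unit is worthwhile iff 3.5 × (j's share) ≥ 1, i.e. iff j's share is at least 0.2857.
Player 7 alone (share 9/29) is above the threshold, contributing 31; the remaining 7 contribute 0. Total contributed: 31.
Player 2 keeps 31 and receives 3.5 × 31 × 5/29 = 18.71 from the shared-resources pool, for a payoff of 49.71.

49.71 hours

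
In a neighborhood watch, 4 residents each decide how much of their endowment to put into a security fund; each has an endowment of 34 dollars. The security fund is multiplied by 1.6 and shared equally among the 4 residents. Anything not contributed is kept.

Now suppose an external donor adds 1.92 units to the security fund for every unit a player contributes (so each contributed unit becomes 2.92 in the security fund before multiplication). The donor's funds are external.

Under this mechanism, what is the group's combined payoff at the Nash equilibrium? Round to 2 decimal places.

635.39 dollars

With the mechanism, a contributed unit returns 1.6 × 2.92 / 4 = 1.1680 per unit of net cost to the contributor — now above 1 — so contributing fully is weakly dominant for every player.
So the Nash equilibrium is full contribution by all 4; the group earns 1.6 × 2.92 × 136 = 635.39.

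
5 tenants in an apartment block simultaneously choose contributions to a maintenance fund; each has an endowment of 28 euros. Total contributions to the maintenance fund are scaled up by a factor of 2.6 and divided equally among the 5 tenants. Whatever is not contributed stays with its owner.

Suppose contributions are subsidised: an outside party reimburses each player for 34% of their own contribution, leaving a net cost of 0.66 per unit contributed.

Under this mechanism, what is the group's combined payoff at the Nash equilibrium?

Even with the mechanism, each unit contributed returns only (2.6/5) / 0.66 = 0.7879 per unit of net cost, so contributing nothing is still dominant.
Everyone keeps their endowment and the group total is 5 × 28 = 140.

140.00 euros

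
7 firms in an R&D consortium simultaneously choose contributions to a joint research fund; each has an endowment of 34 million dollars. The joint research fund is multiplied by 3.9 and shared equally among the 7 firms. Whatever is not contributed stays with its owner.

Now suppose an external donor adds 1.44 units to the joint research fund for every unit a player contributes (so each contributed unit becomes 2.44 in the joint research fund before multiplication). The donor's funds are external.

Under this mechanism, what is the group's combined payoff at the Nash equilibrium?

With the mechanism, a contributed unit returns 3.9 × 2.44 / 7 = 1.3594 per unit of net cost to the contributor — now above 1 — so contributing fully is weakly dominant for every player.
At the Nash equilibrium everyone contributes 34. Group total payoff = 3.9 × 2.44 × 238 = 2264.81.

2264.81 million dollars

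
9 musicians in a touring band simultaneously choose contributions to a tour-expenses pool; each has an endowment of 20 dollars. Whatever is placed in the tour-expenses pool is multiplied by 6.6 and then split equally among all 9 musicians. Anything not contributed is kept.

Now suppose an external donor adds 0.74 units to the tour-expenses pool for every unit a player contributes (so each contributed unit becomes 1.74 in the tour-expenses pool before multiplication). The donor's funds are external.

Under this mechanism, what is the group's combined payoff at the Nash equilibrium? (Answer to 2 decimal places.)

2067.12 dollars

The effective private return per unit is now 6.6 × 1.74 / 9 = 1.2760 > 1, so every player's dominant strategy flips to full contribution.
At the Nash equilibrium everyone contributes 20. Group total payoff = 6.6 × 1.74 × 180 = 2067.12.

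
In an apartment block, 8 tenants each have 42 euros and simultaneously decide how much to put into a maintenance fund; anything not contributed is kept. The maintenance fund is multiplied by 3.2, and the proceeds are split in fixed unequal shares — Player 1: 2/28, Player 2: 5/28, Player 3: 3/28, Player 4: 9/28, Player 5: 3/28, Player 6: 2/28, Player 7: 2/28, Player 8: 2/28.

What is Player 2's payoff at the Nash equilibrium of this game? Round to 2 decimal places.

66.00 euros

Player j's private return per contributed unit is 3.2 × (j's share). Contributing is weakly dominant for j when that share is at least 1/3.2 = 0.3125, and contributing 0 is dominant otherwise.
The only share above 0.3125 is Player 4's 9/28, contributing 42; the remaining 7 contribute 0. Total contributed: 42.
Player 2 keeps 42 and receives 3.2 × 42 × 5/28 = 24.00 from the maintenance fund, for a payoff of 66.00.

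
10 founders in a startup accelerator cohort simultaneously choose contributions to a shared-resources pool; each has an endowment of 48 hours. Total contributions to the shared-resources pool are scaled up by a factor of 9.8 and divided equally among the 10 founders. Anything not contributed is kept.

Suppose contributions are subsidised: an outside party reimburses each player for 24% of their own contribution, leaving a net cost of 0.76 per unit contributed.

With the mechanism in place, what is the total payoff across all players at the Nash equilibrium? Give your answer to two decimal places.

4819.20 hours

The effective private return per unit is now (9.8/10) / 0.76 = 1.2895 > 1, so every player's dominant strategy flips to full contribution.
At the Nash equilibrium everyone contributes 48. Group total payoff = 10 × (48 × 0.24 + 9.8 × 48) = 4819.20.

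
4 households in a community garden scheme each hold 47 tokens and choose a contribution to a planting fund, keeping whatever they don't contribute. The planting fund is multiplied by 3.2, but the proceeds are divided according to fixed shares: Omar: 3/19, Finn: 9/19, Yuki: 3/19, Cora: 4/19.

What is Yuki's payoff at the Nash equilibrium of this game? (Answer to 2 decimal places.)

For player j, contributing a unit is worthwhile iff 3.2 × (j's share) ≥ 1, i.e. iff j's share is at least 0.3125.
The only share above 0.3125 is Finn's 9/19, contributing 47; the remaining 3 contribute 0. Total contributed: 47.
Yuki keeps 47 and receives 3.2 × 47 × 3/19 = 23.75 from the planting fund, for a payoff of 70.75.

70.75 tokens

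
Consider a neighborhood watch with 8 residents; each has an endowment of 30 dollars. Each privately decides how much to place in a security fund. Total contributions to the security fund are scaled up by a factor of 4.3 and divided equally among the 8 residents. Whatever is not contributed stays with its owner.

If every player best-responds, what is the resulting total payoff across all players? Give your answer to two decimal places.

Each contributed unit returns 4.3/8 = 0.5375 to its contributor — below 1 — so contributing 0 is dominant for every player. At the Nash equilibrium everyone keeps their 30, and the group total is 8 × 30 = 240.

240.00 dollars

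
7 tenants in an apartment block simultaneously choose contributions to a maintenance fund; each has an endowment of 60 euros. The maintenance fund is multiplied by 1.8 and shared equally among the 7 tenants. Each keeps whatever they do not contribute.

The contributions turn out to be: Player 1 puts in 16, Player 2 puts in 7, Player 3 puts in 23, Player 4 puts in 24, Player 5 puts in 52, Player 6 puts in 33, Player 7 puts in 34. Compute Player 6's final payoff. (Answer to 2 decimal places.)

Total contributed: 16 + 7 + 23 + 24 + 52 + 33 + 34 = 189.
Each receives 1.8 × 189 / 7 = 48.60 from the maintenance fund.
Player 6 keeps 60 − 33 = 27, so Player 6's payoff is 27 + 48.60 = 75.60.

75.60 euros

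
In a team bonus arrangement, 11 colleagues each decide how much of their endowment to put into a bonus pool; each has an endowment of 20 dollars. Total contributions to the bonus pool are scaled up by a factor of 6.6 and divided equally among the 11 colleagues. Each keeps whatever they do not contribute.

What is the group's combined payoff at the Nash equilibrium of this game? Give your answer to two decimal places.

220.00 dollars

Each contributed unit returns 6.6/11 = 0.6000 to its contributor — below 1 — so contributing 0 is dominant for every player. At the Nash equilibrium everyone keeps their 20, and the group total is 11 × 20 = 220.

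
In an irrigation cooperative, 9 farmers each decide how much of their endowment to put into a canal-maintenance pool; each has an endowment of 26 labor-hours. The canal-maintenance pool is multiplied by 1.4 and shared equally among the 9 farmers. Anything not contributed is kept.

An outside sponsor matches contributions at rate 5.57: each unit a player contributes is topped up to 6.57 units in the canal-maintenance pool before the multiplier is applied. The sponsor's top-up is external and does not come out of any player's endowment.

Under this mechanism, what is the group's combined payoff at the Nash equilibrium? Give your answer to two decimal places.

With the mechanism, a contributed unit returns 1.4 × 6.57 / 9 = 1.0220 per unit of net cost to the contributor — now above 1 — so contributing fully is weakly dominant for every player.
At the Nash equilibrium everyone contributes 26. Group total payoff = 1.4 × 6.57 × 234 = 2152.33.

2152.33 labor-hours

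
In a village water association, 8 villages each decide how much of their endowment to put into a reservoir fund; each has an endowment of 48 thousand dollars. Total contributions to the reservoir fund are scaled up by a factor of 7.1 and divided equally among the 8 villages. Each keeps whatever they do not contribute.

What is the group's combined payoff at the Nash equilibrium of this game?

384.00 thousand dollars

Each contributed unit returns 7.1/8 = 0.8875 to its contributor — below 1 — so contributing 0 is dominant for every player. At the Nash equilibrium everyone keeps their 48, and the group total is 8 × 48 = 384.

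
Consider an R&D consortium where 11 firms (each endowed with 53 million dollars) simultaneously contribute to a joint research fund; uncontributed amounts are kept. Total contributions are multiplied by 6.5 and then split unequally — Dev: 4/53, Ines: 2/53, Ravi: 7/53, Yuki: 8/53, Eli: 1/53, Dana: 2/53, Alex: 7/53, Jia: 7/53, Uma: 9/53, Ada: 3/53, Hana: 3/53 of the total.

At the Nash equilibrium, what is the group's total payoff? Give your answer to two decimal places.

Each unit j contributes comes back to j as 6.5 × (j's share), so j prefers to contribute only if that share exceeds 1/6.5 = 0.1538; otherwise keeping the unit dominates.
Only Uma (9/53) clears that bar, contributing 53; the remaining 10 contribute 0. Total contributed: 53.
The joint research fund pays out 6.5 × 53 = 344.50 in total (split across the unequal shares, but the aggregate is all that matters for the group sum).
The 10 free-riders keep 53 each, adding 530. Group total = 530 + 344.50 = 874.50.

874.50 million dollars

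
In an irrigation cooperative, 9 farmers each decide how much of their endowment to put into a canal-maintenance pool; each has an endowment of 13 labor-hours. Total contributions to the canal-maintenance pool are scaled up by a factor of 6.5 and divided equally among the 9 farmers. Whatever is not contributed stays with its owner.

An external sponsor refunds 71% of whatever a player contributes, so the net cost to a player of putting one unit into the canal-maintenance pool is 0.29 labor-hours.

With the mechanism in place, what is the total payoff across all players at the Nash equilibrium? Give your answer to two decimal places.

The effective private return per unit is now (6.5/9) / 0.29 = 2.4904 > 1, so every player's dominant strategy flips to full contribution.
At the Nash equilibrium everyone contributes 13. Group total payoff = 9 × (13 × 0.71 + 6.5 × 13) = 843.57.

843.57 labor-hours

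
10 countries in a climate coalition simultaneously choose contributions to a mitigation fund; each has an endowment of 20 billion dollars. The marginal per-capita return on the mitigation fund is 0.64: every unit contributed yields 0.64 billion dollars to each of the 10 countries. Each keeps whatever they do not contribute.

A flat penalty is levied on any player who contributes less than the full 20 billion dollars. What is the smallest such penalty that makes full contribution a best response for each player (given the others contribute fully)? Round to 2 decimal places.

7.20 billion dollars

Given the others contribute fully, the best deviation is to contribute 0 (any partial contribution still incurs the fine and gives up units whose private return 0.64 is below 1).
Deviating from 20 to 0 saves 20 billion dollars but forfeits the deviator's share of the drop in the mitigation fund: 0.64 × 20 = 12.80.
So the deviation gain is 20 − 12.80 = 7.20, and the fine must be at least 7.20 billion dollars to wipe it out.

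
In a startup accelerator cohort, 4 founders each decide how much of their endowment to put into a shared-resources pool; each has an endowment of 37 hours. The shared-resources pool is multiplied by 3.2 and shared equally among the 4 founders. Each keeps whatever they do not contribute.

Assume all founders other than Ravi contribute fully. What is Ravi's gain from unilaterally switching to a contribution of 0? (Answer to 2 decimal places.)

Switching from a contribution of 37 to 0 lets Ravi keep an extra 37 hours, but lowers the shared-resources pool by 37, which costs Ravi their own share of that drop: 3.2/4 × 37 = 29.60.
Net gain = 37 − 29.60 = 7.40. The private return per contributed unit (0.8000) is below 1, so free-riding is indeed the best response regardless of what the others do.

7.40 hours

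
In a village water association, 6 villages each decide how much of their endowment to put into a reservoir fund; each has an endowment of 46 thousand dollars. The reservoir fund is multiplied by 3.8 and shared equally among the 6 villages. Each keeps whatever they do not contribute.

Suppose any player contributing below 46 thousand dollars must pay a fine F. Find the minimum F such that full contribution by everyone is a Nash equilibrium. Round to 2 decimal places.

16.87 thousand dollars

Given the others contribute fully, the best deviation is to contribute 0 (any partial contribution still incurs the fine and gives up units whose private return 0.6333 is below 1).
Deviating from 46 to 0 saves 46 thousand dollars but forfeits the deviator's share of the drop in the reservoir fund: 3.8/6 × 46 = 29.13.
So the deviation gain is 46 − 29.13 = 16.87, and the fine must be at least 16.87 thousand dollars to wipe it out.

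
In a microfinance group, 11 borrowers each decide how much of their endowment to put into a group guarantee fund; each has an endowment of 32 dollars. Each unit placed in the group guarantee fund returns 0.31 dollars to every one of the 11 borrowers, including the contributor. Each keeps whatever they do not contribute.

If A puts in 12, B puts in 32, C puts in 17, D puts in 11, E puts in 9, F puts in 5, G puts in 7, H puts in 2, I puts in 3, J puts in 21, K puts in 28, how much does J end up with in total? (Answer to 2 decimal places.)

Total contributed: 12 + 32 + 17 + 11 + 9 + 5 + 7 + 2 + 3 + 21 + 28 = 147.
Each receives 0.31 × 147 = 45.57 from the group guarantee fund.
J keeps 32 − 21 = 11, so J's payoff is 11 + 45.57 = 56.57.

56.57 dollars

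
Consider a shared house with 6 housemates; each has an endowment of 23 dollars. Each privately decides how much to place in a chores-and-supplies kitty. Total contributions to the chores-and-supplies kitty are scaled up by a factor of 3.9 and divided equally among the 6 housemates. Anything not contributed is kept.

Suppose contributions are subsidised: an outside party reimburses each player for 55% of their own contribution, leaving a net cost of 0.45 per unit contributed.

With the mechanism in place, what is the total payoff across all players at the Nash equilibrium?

The effective private return per unit is now (3.9/6) / 0.45 = 1.4444 > 1, so every player's dominant strategy flips to full contribution.
At the Nash equilibrium everyone contributes 23. Group total payoff = 6 × (23 × 0.55 + 3.9 × 23) = 614.10.

614.10 dollars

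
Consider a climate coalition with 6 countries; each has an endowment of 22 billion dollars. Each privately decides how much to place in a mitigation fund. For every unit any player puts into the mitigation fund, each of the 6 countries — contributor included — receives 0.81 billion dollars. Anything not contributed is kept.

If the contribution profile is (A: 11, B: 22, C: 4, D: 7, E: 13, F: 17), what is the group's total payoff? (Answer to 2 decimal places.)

Total contributed: 11 + 22 + 4 + 7 + 13 + 17 = 74; total kept: 6 × 22 − 74 = 58.
The mitigation fund pays out 0.81 × 6 × 74 = 359.64 in aggregate.
Group total = 58 + 359.64 = 417.64.

417.64 billion dollars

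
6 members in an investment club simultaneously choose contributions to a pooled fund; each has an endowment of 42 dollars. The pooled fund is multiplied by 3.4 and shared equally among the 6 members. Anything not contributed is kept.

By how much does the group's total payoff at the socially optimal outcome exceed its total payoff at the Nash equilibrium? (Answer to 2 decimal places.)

Each contributed unit returns 3.4/6 = 0.5667 to its contributor — below 1 — so contributing 0 is dominant for every player. At the Nash equilibrium everyone keeps their 42, and the group total is 6 × 42 = 252.
Each contributed unit returns 3.400 to the group as a whole (0.5667 to each of 6 players), which exceeds 1, so the social optimum is full contribution: group total = 3.400 × 252 = 856.80.
Efficiency loss = 856.80 − 252 = 604.80.

604.80 dollars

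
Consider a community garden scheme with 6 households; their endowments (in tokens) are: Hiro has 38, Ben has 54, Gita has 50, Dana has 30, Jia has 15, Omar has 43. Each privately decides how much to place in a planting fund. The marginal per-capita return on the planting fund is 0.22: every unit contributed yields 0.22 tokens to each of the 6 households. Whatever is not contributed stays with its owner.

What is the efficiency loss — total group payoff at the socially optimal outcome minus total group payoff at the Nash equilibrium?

73.60 tokens

The private return per contributed unit is 0.22 < 1 for everyone, so the Nash equilibrium is zero contribution and the group total is Σ E_j = 38 + 54 + 50 + 30 + 15 + 43 = 230.
Each contributed unit returns 1.320 to the group, so the social optimum is full contribution by everyone: group total = 1.320 × 230 = 303.60.
Efficiency loss = (1.320 − 1) × 230 = 73.60.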